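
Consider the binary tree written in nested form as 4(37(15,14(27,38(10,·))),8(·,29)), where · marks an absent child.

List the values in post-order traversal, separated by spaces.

15 27 10 38 14 37 29 8 4

Post-order visits the left subtree, then the right subtree, then the node.
At 4: go left to 37.
  At 37: go left to 15.
    15 is a leaf — visit 15.
  At 37: go right to 14.
    At 14: go left to 27.
      27 is a leaf — visit 27.
    At 14: go right to 38.
      At 38: go left to 10.
        10 is a leaf — visit 10.
      At 38: no right child.
      Visit 38.
    Visit 14.
  Visit 37.
At 4: go right to 8.
  At 8: no left child.
  At 8: go right to 29.
    29 is a leaf — visit 29.
  Visit 8.
Visit 4.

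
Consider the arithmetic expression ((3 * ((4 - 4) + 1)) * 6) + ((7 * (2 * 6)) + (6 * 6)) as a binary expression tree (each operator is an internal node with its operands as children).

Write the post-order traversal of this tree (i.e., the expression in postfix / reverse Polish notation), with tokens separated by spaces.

3 4 4 - 1 + * 6 * 7 2 6 * * 6 6 * + +

Post-order on an expression tree gives postfix notation: for each operator, emit left operand, right operand, then the operator.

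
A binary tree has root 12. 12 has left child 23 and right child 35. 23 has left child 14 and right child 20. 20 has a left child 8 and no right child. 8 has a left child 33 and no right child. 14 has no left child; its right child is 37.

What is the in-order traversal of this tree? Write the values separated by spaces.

In-order visits the left subtree, then the node, then the right subtree.
At 12: go left to 23.
  At 23: go left to 14.
    At 14: no left child.
    Visit 14.
    At 14: go right to 37.
      37 is a leaf — visit 37.
  Visit 23.
  At 23: go right to 20.
    At 20: go left to 8.
      At 8: go left to 33.
        33 is a leaf — visit 33.
      Visit 8.
      At 8: no right child.
    Visit 20.
    At 20: no right child.
Visit 12.
At 12: go right to 35.
  35 is a leaf — visit 35.

14 37 23 33 8 20 12 35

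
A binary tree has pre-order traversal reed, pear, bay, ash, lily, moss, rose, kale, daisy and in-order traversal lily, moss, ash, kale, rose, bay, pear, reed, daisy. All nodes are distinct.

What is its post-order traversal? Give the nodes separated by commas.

moss, lily, kale, rose, ash, bay, pear, daisy, reed

The first element of pre-order is the root; it splits in-order into left and right subtrees.
Root reed: left subtree has 7 nodes {lily, moss, ash, kale, rose, bay, pear}, right has 1 {daisy}.
  Root pear: left subtree has 6 nodes {lily, moss, ash, kale, rose, bay}, right has 0 { }.
    Root bay: left subtree has 5 nodes {lily, moss, ash, kale, rose}, right has 0 { }.
      Root ash: left subtree has 2 nodes {lily, moss}, right has 2 {kale, rose}.
        Root lily: left subtree has 0 nodes { }, right has 1 {moss}.
        Root rose: left subtree has 1 node {kale}, right has 0 { }.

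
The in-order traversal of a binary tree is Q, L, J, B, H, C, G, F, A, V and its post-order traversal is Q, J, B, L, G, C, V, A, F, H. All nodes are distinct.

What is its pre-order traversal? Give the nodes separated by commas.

The last element of post-order is the root; it splits in-order into left and right subtrees.
Root H: left subtree has 4 nodes {Q, L, J, B}, right has 5 {C, G, F, A, V}.
  Root L: left subtree has 1 node {Q}, right has 2 {J, B}.
    Root B: left subtree has 1 node {J}, right has 0 { }.
  Root F: left subtree has 2 nodes {C, G}, right has 2 {A, V}.
    Root C: left subtree has 0 nodes { }, right has 1 {G}.
    Root A: left subtree has 0 nodes { }, right has 1 {V}.

H, L, Q, B, J, F, C, G, A, V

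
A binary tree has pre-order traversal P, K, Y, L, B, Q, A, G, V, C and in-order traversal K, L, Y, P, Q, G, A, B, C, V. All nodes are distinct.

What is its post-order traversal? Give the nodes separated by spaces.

L Y K G A Q C V B P

The first element of pre-order is the root; it splits in-order into left and right subtrees.
Root P: left subtree has 3 nodes {K, L, Y}, right has 6 {Q, G, A, B, C, V}.
  Root K: left subtree has 0 nodes { }, right has 2 {L, Y}.
    Root Y: left subtree has 1 node {L}, right has 0 { }.
  Root B: left subtree has 3 nodes {Q, G, A}, right has 2 {C, V}.
    Root Q: left subtree has 0 nodes { }, right has 2 {G, A}.
      Root A: left subtree has 1 node {G}, right has 0 { }.
    Root V: left subtree has 1 node {C}, right has 0 { }.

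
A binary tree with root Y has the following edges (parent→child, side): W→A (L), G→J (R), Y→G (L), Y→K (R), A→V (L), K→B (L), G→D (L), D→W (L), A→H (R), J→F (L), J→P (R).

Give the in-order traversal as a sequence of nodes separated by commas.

In-order visits the left subtree, then the node, then the right subtree.
At Y: go left to G.
  At G: go left to D.
    At D: go left to W.
      At W: go left to A.
        At A: go left to V.
          V is a leaf — visit V.
        Visit A.
        At A: go right to H.
          H is a leaf — visit H.
      Visit W.
      At W: no right child.
    Visit D.
    At D: no right child.
  Visit G.
  At G: go right to J.
    At J: go left to F.
      F is a leaf — visit F.
    Visit J.
    At J: go right to P.
      P is a leaf — visit P.
Visit Y.
At Y: go right to K.
  At K: go left to B.
    B is a leaf — visit B.
  Visit K.
  At K: no right child.

V, A, H, W, D, G, F, J, P, Y, B, K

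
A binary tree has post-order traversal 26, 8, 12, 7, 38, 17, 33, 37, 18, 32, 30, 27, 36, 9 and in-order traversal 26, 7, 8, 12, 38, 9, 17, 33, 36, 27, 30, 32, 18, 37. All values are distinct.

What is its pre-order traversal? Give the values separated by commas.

9, 38, 7, 26, 12, 8, 36, 33, 17, 27, 30, 32, 18, 37

The last element of post-order is the root; it splits in-order into left and right subtrees.
Root 9: left subtree has 5 nodes {26, 7, 8, 12, 38}, right has 8 {17, 33, 36, 27, 30, 32, 18, 37}.
  Root 38: left subtree has 4 nodes {26, 7, 8, 12}, right has 0 { }.
    Root 7: left subtree has 1 node {26}, right has 2 {8, 12}.
      Root 12: left subtree has 1 node {8}, right has 0 { }.
  Root 36: left subtree has 2 nodes {17, 33}, right has 5 {27, 30, 32, 18, 37}.
    Root 33: left subtree has 1 node {17}, right has 0 { }.
    Root 27: left subtree has 0 nodes { }, right has 4 {30, 32, 18, 37}.
      Root 30: left subtree has 0 nodes { }, right has 3 {32, 18, 37}.
        Root 32: left subtree has 0 nodes { }, right has 2 {18, 37}.
          Root 18: left subtree has 0 nodes { }, right has 1 {37}.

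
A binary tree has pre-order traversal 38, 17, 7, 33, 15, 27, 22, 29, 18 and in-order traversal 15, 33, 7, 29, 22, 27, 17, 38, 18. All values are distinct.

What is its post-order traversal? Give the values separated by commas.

15, 33, 29, 22, 27, 7, 17, 18, 38

The first element of pre-order is the root; it splits in-order into left and right subtrees.
Root 38: left subtree has 7 nodes {15, 33, 7, 29, 22, 27, 17}, right has 1 {18}.
  Root 17: left subtree has 6 nodes {15, 33, 7, 29, 22, 27}, right has 0 { }.
    Root 7: left subtree has 2 nodes {15, 33}, right has 3 {29, 22, 27}.
      Root 33: left subtree has 1 node {15}, right has 0 { }.
      Root 27: left subtree has 2 nodes {29, 22}, right has 0 { }.
        Root 22: left subtree has 1 node {29}, right has 0 { }.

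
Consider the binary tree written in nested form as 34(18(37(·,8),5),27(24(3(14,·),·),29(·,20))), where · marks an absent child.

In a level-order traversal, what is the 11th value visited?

Level-order visits nodes level by level from the root, left to right within each level.
Level 0: 34
Level 1: 18, 27
Level 2: 37, 5, 24, 29
Level 3: 8, 3, 20
Level 4: 14
Full level-order sequence: 34, 18, 27, 37, 5, 24, 29, 8, 3, 20, 14.

14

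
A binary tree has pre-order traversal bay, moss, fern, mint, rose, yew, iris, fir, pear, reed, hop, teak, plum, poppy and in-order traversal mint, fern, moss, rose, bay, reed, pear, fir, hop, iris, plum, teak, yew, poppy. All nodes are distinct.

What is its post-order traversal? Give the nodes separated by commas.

mint, fern, rose, moss, reed, pear, hop, fir, plum, teak, iris, poppy, yew, bay

The first element of pre-order is the root; it splits in-order into left and right subtrees.
Root bay: left subtree has 4 nodes {mint, fern, moss, rose}, right has 9 {reed, pear, fir, hop, iris, plum, teak, yew, poppy}.
  Root moss: left subtree has 2 nodes {mint, fern}, right has 1 {rose}.
    Root fern: left subtree has 1 node {mint}, right has 0 { }.
  Root yew: left subtree has 7 nodes {reed, pear, fir, hop, iris, plum, teak}, right has 1 {poppy}.
    Root iris: left subtree has 4 nodes {reed, pear, fir, hop}, right has 2 {plum, teak}.
      Root fir: left subtree has 2 nodes {reed, pear}, right has 1 {hop}.
        Root pear: left subtree has 1 node {reed}, right has 0 { }.
      Root teak: left subtree has 1 node {plum}, right has 0 { }.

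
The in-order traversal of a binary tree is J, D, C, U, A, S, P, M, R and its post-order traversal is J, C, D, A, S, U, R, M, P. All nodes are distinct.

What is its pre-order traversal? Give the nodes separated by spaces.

P U D J C S A M R

The last element of post-order is the root; it splits in-order into left and right subtrees.
Root P: left subtree has 6 nodes {J, D, C, U, A, S}, right has 2 {M, R}.
  Root U: left subtree has 3 nodes {J, D, C}, right has 2 {A, S}.
    Root D: left subtree has 1 node {J}, right has 1 {C}.
    Root S: left subtree has 1 node {A}, right has 0 { }.
  Root M: left subtree has 0 nodes { }, right has 1 {R}.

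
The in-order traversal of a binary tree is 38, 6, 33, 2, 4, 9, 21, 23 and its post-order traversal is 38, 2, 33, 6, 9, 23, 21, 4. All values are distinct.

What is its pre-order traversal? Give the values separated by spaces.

4 6 38 33 2 21 9 23

The last element of post-order is the root; it splits in-order into left and right subtrees.
Root 4: left subtree has 4 nodes {38, 6, 33, 2}, right has 3 {9, 21, 23}.
  Root 6: left subtree has 1 node {38}, right has 2 {33, 2}.
    Root 33: left subtree has 0 nodes { }, right has 1 {2}.
  Root 21: left subtree has 1 node {9}, right has 1 {23}.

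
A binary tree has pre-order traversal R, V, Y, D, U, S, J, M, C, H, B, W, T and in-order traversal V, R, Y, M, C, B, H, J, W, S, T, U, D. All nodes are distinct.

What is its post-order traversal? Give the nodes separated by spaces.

V B H C M W J T S U D Y R

The first element of pre-order is the root; it splits in-order into left and right subtrees.
Root R: left subtree has 1 node {V}, right has 11 {Y, M, C, B, H, J, W, S, T, U, D}.
  Root Y: left subtree has 0 nodes { }, right has 10 {M, C, B, H, J, W, S, T, U, D}.
    Root D: left subtree has 9 nodes {M, C, B, H, J, W, S, T, U}, right has 0 { }.
      Root U: left subtree has 8 nodes {M, C, B, H, J, W, S, T}, right has 0 { }.
        Root S: left subtree has 6 nodes {M, C, B, H, J, W}, right has 1 {T}.
          Root J: left subtree has 4 nodes {M, C, B, H}, right has 1 {W}.
            Root M: left subtree has 0 nodes { }, right has 3 {C, B, H}.
              Root C: left subtree has 0 nodes { }, right has 2 {B, H}.
                Root H: left subtree has 1 node {B}, right has 0 { }.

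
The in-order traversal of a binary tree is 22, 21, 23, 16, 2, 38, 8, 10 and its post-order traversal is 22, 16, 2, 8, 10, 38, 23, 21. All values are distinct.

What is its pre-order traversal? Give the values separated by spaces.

The last element of post-order is the root; it splits in-order into left and right subtrees.
Root 21: left subtree has 1 node {22}, right has 6 {23, 16, 2, 38, 8, 10}.
  Root 23: left subtree has 0 nodes { }, right has 5 {16, 2, 38, 8, 10}.
    Root 38: left subtree has 2 nodes {16, 2}, right has 2 {8, 10}.
      Root 2: left subtree has 1 node {16}, right has 0 { }.
      Root 10: left subtree has 1 node {8}, right has 0 { }.

21 22 23 38 2 16 10 8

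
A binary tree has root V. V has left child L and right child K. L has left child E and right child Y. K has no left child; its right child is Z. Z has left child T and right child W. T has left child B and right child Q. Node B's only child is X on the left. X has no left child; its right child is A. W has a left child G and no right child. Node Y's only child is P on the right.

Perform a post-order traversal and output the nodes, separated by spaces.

Post-order visits the left subtree, then the right subtree, then the node.
At V: go left to L.
  At L: go left to E.
    E is a leaf — visit E.
  At L: go right to Y.
    At Y: no left child.
    At Y: go right to P.
      P is a leaf — visit P.
    Visit Y.
  Visit L.
At V: go right to K.
  At K: no left child.
  At K: go right to Z.
    At Z: go left to T.
      At T: go left to B.
        At B: go left to X.
          At X: no left child.
          At X: go right to A.
            A is a leaf — visit A.
          Visit X.
        At B: no right child.
        Visit B.
      At T: go right to Q.
        Q is a leaf — visit Q.
      Visit T.
    At Z: go right to W.
      At W: go left to G.
        G is a leaf — visit G.
      At W: no right child.
      Visit W.
    Visit Z.
  Visit K.
Visit V.

E P Y L A X B Q T G W Z K V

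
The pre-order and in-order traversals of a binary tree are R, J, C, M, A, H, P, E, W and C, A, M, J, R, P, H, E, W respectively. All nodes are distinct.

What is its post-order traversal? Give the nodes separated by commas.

A, M, C, J, P, W, E, H, R

The first element of pre-order is the root; it splits in-order into left and right subtrees.
Root R: left subtree has 4 nodes {C, A, M, J}, right has 4 {P, H, E, W}.
  Root J: left subtree has 3 nodes {C, A, M}, right has 0 { }.
    Root C: left subtree has 0 nodes { }, right has 2 {A, M}.
      Root M: left subtree has 1 node {A}, right has 0 { }.
  Root H: left subtree has 1 node {P}, right has 2 {E, W}.
    Root E: left subtree has 0 nodes { }, right has 1 {W}.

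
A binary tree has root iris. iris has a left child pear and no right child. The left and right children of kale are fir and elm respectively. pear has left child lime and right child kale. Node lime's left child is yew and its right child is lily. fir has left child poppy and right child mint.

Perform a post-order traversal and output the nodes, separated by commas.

Post-order visits the left subtree, then the right subtree, then the node.
At iris: go left to pear.
  At pear: go left to lime.
    At lime: go left to yew.
      yew is a leaf — visit yew.
    At lime: go right to lily.
      lily is a leaf — visit lily.
    Visit lime.
  At pear: go right to kale.
    At kale: go left to fir.
      At fir: go left to poppy.
        poppy is a leaf — visit poppy.
      At fir: go right to mint.
        mint is a leaf — visit mint.
      Visit fir.
    At kale: go right to elm.
      elm is a leaf — visit elm.
    Visit kale.
  Visit pear.
At iris: no right child.
Visit iris.

yew, lily, lime, poppy, mint, fir, elm, kale, pear, iris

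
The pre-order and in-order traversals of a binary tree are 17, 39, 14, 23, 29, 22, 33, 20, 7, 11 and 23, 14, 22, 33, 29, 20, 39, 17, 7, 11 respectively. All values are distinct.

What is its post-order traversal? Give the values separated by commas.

23, 33, 22, 20, 29, 14, 39, 11, 7, 17

The first element of pre-order is the root; it splits in-order into left and right subtrees.
Root 17: left subtree has 7 nodes {23, 14, 22, 33, 29, 20, 39}, right has 2 {7, 11}.
  Root 39: left subtree has 6 nodes {23, 14, 22, 33, 29, 20}, right has 0 { }.
    Root 14: left subtree has 1 node {23}, right has 4 {22, 33, 29, 20}.
      Root 29: left subtree has 2 nodes {22, 33}, right has 1 {20}.
        Root 22: left subtree has 0 nodes { }, right has 1 {33}.
  Root 7: left subtree has 0 nodes { }, right has 1 {11}.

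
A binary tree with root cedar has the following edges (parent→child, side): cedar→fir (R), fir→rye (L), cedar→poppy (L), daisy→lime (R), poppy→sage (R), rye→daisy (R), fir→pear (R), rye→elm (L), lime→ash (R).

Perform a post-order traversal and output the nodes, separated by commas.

Post-order visits the left subtree, then the right subtree, then the node.
At cedar: go left to poppy.
  At poppy: no left child.
  At poppy: go right to sage.
    sage is a leaf — visit sage.
  Visit poppy.
At cedar: go right to fir.
  At fir: go left to rye.
    At rye: go left to elm.
      elm is a leaf — visit elm.
    At rye: go right to daisy.
      At daisy: no left child.
      At daisy: go right to lime.
        At lime: no left child.
        At lime: go right to ash.
          ash is a leaf — visit ash.
        Visit lime.
      Visit daisy.
    Visit rye.
  At fir: go right to pear.
    pear is a leaf — visit pear.
  Visit fir.
Visit cedar.

sage, poppy, elm, ash, lime, daisy, rye, pear, fir, cedar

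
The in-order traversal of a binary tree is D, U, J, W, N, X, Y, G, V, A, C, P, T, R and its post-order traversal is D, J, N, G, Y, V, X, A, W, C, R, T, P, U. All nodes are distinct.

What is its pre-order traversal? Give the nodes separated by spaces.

U D P C W J A X N V Y G T R

The last element of post-order is the root; it splits in-order into left and right subtrees.
Root U: left subtree has 1 node {D}, right has 12 {J, W, N, X, Y, G, V, A, C, P, T, R}.
  Root P: left subtree has 9 nodes {J, W, N, X, Y, G, V, A, C}, right has 2 {T, R}.
    Root C: left subtree has 8 nodes {J, W, N, X, Y, G, V, A}, right has 0 { }.
      Root W: left subtree has 1 node {J}, right has 6 {N, X, Y, G, V, A}.
        Root A: left subtree has 5 nodes {N, X, Y, G, V}, right has 0 { }.
          Root X: left subtree has 1 node {N}, right has 3 {Y, G, V}.
            Root V: left subtree has 2 nodes {Y, G}, right has 0 { }.
              Root Y: left subtree has 0 nodes { }, right has 1 {G}.
    Root T: left subtree has 0 nodes { }, right has 1 {R}.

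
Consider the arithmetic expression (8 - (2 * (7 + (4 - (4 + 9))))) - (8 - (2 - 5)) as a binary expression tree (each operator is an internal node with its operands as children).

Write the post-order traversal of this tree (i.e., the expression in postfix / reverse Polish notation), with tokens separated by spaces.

Post-order on an expression tree gives postfix notation: for each operator, emit left operand, right operand, then the operator.

8 2 7 4 4 9 + - + * - 8 2 5 - - -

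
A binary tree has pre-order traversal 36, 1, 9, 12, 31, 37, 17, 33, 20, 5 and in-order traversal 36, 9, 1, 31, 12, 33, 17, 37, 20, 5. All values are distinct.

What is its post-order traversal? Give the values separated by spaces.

9 31 33 17 5 20 37 12 1 36

The first element of pre-order is the root; it splits in-order into left and right subtrees.
Root 36: left subtree has 0 nodes { }, right has 9 {9, 1, 31, 12, 33, 17, 37, 20, 5}.
  Root 1: left subtree has 1 node {9}, right has 7 {31, 12, 33, 17, 37, 20, 5}.
    Root 12: left subtree has 1 node {31}, right has 5 {33, 17, 37, 20, 5}.
      Root 37: left subtree has 2 nodes {33, 17}, right has 2 {20, 5}.
        Root 17: left subtree has 1 node {33}, right has 0 { }.
        Root 20: left subtree has 0 nodes { }, right has 1 {5}.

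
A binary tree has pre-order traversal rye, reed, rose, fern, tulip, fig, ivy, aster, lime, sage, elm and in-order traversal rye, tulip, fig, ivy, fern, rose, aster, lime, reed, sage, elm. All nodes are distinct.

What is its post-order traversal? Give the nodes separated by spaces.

ivy fig tulip fern lime aster rose elm sage reed rye

The first element of pre-order is the root; it splits in-order into left and right subtrees.
Root rye: left subtree has 0 nodes { }, right has 10 {tulip, fig, ivy, fern, rose, aster, lime, reed, sage, elm}.
  Root reed: left subtree has 7 nodes {tulip, fig, ivy, fern, rose, aster, lime}, right has 2 {sage, elm}.
    Root rose: left subtree has 4 nodes {tulip, fig, ivy, fern}, right has 2 {aster, lime}.
      Root fern: left subtree has 3 nodes {tulip, fig, ivy}, right has 0 { }.
        Root tulip: left subtree has 0 nodes { }, right has 2 {fig, ivy}.
          Root fig: left subtree has 0 nodes { }, right has 1 {ivy}.
      Root aster: left subtree has 0 nodes { }, right has 1 {lime}.
    Root sage: left subtree has 0 nodes { }, right has 1 {elm}.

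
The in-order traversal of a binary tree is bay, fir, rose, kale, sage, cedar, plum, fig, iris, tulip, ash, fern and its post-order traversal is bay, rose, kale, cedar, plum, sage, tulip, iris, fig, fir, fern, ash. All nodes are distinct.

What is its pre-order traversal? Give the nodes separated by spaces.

The last element of post-order is the root; it splits in-order into left and right subtrees.
Root ash: left subtree has 10 nodes {bay, fir, rose, kale, sage, cedar, plum, fig, iris, tulip}, right has 1 {fern}.
  Root fir: left subtree has 1 node {bay}, right has 8 {rose, kale, sage, cedar, plum, fig, iris, tulip}.
    Root fig: left subtree has 5 nodes {rose, kale, sage, cedar, plum}, right has 2 {iris, tulip}.
      Root sage: left subtree has 2 nodes {rose, kale}, right has 2 {cedar, plum}.
        Root kale: left subtree has 1 node {rose}, right has 0 { }.
        Root plum: left subtree has 1 node {cedar}, right has 0 { }.
      Root iris: left subtree has 0 nodes { }, right has 1 {tulip}.

ash fir bay fig sage kale rose plum cedar iris tulip fern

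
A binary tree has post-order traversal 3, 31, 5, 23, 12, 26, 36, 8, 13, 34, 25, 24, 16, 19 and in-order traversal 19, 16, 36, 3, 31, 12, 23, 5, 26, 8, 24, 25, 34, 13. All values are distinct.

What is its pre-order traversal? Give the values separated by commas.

19, 16, 24, 8, 36, 26, 12, 31, 3, 23, 5, 25, 34, 13

The last element of post-order is the root; it splits in-order into left and right subtrees.
Root 19: left subtree has 0 nodes { }, right has 13 {16, 36, 3, 31, 12, 23, 5, 26, 8, 24, 25, 34, 13}.
  Root 16: left subtree has 0 nodes { }, right has 12 {36, 3, 31, 12, 23, 5, 26, 8, 24, 25, 34, 13}.
    Root 24: left subtree has 8 nodes {36, 3, 31, 12, 23, 5, 26, 8}, right has 3 {25, 34, 13}.
      Root 8: left subtree has 7 nodes {36, 3, 31, 12, 23, 5, 26}, right has 0 { }.
        Root 36: left subtree has 0 nodes { }, right has 6 {3, 31, 12, 23, 5, 26}.
          Root 26: left subtree has 5 nodes {3, 31, 12, 23, 5}, right has 0 { }.
            Root 12: left subtree has 2 nodes {3, 31}, right has 2 {23, 5}.
              Root 31: left subtree has 1 node {3}, right has 0 { }.
              Root 23: left subtree has 0 nodes { }, right has 1 {5}.
      Root 25: left subtree has 0 nodes { }, right has 2 {34, 13}.
        Root 34: left subtree has 0 nodes { }, right has 1 {13}.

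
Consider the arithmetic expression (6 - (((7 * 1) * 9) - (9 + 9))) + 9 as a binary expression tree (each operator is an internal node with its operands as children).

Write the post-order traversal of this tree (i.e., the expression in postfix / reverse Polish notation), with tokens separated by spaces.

6 7 1 * 9 * 9 9 + - - 9 +

Post-order on an expression tree gives postfix notation: for each operator, emit left operand, right operand, then the operator.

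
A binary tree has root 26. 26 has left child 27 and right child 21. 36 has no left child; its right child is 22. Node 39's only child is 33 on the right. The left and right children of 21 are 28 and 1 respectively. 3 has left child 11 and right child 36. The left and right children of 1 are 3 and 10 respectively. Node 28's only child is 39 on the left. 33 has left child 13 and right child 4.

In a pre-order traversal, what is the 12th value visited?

36

Pre-order visits the node, then its left subtree, then its right subtree.
Visit 26.
At 26: go left to 27.
  27 is a leaf — visit 27.
At 26: go right to 21.
  Visit 21.
  At 21: go left to 28.
    Visit 28.
    At 28: go left to 39.
      Visit 39.
      At 39: no left child.
      At 39: go right to 33.
        Visit 33.
        At 33: go left to 13.
          13 is a leaf — visit 13.
        At 33: go right to 4.
          4 is a leaf — visit 4.
    At 28: no right child.
  At 21: go right to 1.
    Visit 1.
    At 1: go left to 3.
      Visit 3.
      At 3: go left to 11.
        11 is a leaf — visit 11.
      At 3: go right to 36.
        Visit 36.
        At 36: no left child.
        At 36: go right to 22.
          22 is a leaf — visit 22.
    At 1: go right to 10.
      10 is a leaf — visit 10.
Full pre-order sequence: 26, 27, 21, 28, 39, 33, 13, 4, 1, 3, 11, 36, 22, 10.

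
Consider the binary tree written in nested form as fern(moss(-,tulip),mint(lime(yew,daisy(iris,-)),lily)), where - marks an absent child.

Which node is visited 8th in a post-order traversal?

mint

Post-order visits the left subtree, then the right subtree, then the node.
At fern: go left to moss.
  At moss: no left child.
  At moss: go right to tulip.
    tulip is a leaf — visit tulip.
  Visit moss.
At fern: go right to mint.
  At mint: go left to lime.
    At lime: go left to yew.
      yew is a leaf — visit yew.
    At lime: go right to daisy.
      At daisy: go left to iris.
        iris is a leaf — visit iris.
      At daisy: no right child.
      Visit daisy.
    Visit lime.
  At mint: go right to lily.
    lily is a leaf — visit lily.
  Visit mint.
Visit fern.
Full post-order sequence: tulip, moss, yew, iris, daisy, lime, lily, mint, fern.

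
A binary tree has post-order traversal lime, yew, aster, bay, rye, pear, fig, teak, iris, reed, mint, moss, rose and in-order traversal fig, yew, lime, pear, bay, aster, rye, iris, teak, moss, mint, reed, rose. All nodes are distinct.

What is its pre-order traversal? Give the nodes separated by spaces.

The last element of post-order is the root; it splits in-order into left and right subtrees.
Root rose: left subtree has 12 nodes {fig, yew, lime, pear, bay, aster, rye, iris, teak, moss, mint, reed}, right has 0 { }.
  Root moss: left subtree has 9 nodes {fig, yew, lime, pear, bay, aster, rye, iris, teak}, right has 2 {mint, reed}.
    Root iris: left subtree has 7 nodes {fig, yew, lime, pear, bay, aster, rye}, right has 1 {teak}.
      Root fig: left subtree has 0 nodes { }, right has 6 {yew, lime, pear, bay, aster, rye}.
        Root pear: left subtree has 2 nodes {yew, lime}, right has 3 {bay, aster, rye}.
          Root yew: left subtree has 0 nodes { }, right has 1 {lime}.
          Root rye: left subtree has 2 nodes {bay, aster}, right has 0 { }.
            Root bay: left subtree has 0 nodes { }, right has 1 {aster}.
    Root mint: left subtree has 0 nodes { }, right has 1 {reed}.

rose moss iris fig pear yew lime rye bay aster teak mint reed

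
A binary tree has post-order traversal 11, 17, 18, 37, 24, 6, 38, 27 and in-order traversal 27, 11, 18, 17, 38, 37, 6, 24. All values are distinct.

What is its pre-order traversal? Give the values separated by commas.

The last element of post-order is the root; it splits in-order into left and right subtrees.
Root 27: left subtree has 0 nodes { }, right has 7 {11, 18, 17, 38, 37, 6, 24}.
  Root 38: left subtree has 3 nodes {11, 18, 17}, right has 3 {37, 6, 24}.
    Root 18: left subtree has 1 node {11}, right has 1 {17}.
    Root 6: left subtree has 1 node {37}, right has 1 {24}.

27, 38, 18, 11, 17, 6, 37, 24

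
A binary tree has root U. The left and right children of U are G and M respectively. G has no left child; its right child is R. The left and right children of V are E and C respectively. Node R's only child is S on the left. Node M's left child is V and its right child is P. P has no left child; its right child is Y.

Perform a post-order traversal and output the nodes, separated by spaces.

Post-order visits the left subtree, then the right subtree, then the node.
At U: go left to G.
  At G: no left child.
  At G: go right to R.
    At R: go left to S.
      S is a leaf — visit S.
    At R: no right child.
    Visit R.
  Visit G.
At U: go right to M.
  At M: go left to V.
    At V: go left to E.
      E is a leaf — visit E.
    At V: go right to C.
      C is a leaf — visit C.
    Visit V.
  At M: go right to P.
    At P: no left child.
    At P: go right to Y.
      Y is a leaf — visit Y.
    Visit P.
  Visit M.
Visit U.

S R G E C V Y P M U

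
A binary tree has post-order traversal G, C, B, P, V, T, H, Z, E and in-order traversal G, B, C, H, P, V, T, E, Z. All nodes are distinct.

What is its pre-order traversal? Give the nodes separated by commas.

The last element of post-order is the root; it splits in-order into left and right subtrees.
Root E: left subtree has 7 nodes {G, B, C, H, P, V, T}, right has 1 {Z}.
  Root H: left subtree has 3 nodes {G, B, C}, right has 3 {P, V, T}.
    Root B: left subtree has 1 node {G}, right has 1 {C}.
    Root T: left subtree has 2 nodes {P, V}, right has 0 { }.
      Root V: left subtree has 1 node {P}, right has 0 { }.

E, H, B, G, C, T, V, P, Z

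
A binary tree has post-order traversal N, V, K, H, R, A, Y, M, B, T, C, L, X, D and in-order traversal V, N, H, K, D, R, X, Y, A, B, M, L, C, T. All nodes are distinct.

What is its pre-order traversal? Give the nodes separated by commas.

D, H, V, N, K, X, R, L, B, Y, A, M, C, T

The last element of post-order is the root; it splits in-order into left and right subtrees.
Root D: left subtree has 4 nodes {V, N, H, K}, right has 9 {R, X, Y, A, B, M, L, C, T}.
  Root H: left subtree has 2 nodes {V, N}, right has 1 {K}.
    Root V: left subtree has 0 nodes { }, right has 1 {N}.
  Root X: left subtree has 1 node {R}, right has 7 {Y, A, B, M, L, C, T}.
    Root L: left subtree has 4 nodes {Y, A, B, M}, right has 2 {C, T}.
      Root B: left subtree has 2 nodes {Y, A}, right has 1 {M}.
        Root Y: left subtree has 0 nodes { }, right has 1 {A}.
      Root C: left subtree has 0 nodes { }, right has 1 {T}.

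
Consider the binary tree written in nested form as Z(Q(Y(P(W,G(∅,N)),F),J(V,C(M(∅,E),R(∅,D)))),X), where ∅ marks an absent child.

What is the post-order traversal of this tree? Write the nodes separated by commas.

W, N, G, P, F, Y, V, E, M, D, R, C, J, Q, X, Z

Post-order visits the left subtree, then the right subtree, then the node.
At Z: go left to Q.
  At Q: go left to Y.
    At Y: go left to P.
      At P: go left to W.
        W is a leaf — visit W.
      At P: go right to G.
        At G: no left child.
        At G: go right to N.
          N is a leaf — visit N.
        Visit G.
      Visit P.
    At Y: go right to F.
      F is a leaf — visit F.
    Visit Y.
  At Q: go right to J.
    At J: go left to V.
      V is a leaf — visit V.
    At J: go right to C.
      At C: go left to M.
        At M: no left child.
        At M: go right to E.
          E is a leaf — visit E.
        Visit M.
      At C: go right to R.
        At R: no left child.
        At R: go right to D.
          D is a leaf — visit D.
        Visit R.
      Visit C.
    Visit J.
  Visit Q.
At Z: go right to X.
  X is a leaf — visit X.
Visit Z.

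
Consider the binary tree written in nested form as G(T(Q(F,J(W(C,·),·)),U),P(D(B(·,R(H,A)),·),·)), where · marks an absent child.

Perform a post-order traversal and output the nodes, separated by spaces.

F C W J Q U T H A R B D P G

Post-order visits the left subtree, then the right subtree, then the node.
At G: go left to T.
  At T: go left to Q.
    At Q: go left to F.
      F is a leaf — visit F.
    At Q: go right to J.
      At J: go left to W.
        At W: go left to C.
          C is a leaf — visit C.
        At W: no right child.
        Visit W.
      At J: no right child.
      Visit J.
    Visit Q.
  At T: go right to U.
    U is a leaf — visit U.
  Visit T.
At G: go right to P.
  At P: go left to D.
    At D: go left to B.
      At B: no left child.
      At B: go right to R.
        At R: go left to H.
          H is a leaf — visit H.
        At R: go right to A.
          A is a leaf — visit A.
        Visit R.
      Visit B.
    At D: no right child.
    Visit D.
  At P: no right child.
  Visit P.
Visit G.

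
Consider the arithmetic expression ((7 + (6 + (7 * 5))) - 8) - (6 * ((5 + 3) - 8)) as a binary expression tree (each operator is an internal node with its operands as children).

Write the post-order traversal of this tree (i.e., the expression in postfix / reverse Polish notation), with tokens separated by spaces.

Post-order on an expression tree gives postfix notation: for each operator, emit left operand, right operand, then the operator.

7 6 7 5 * + + 8 - 6 5 3 + 8 - * -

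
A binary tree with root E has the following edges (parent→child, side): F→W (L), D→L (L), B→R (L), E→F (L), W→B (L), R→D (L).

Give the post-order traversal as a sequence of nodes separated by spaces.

L D R B W F E

Post-order visits the left subtree, then the right subtree, then the node.
At E: go left to F.
  At F: go left to W.
    At W: go left to B.
      At B: go left to R.
        At R: go left to D.
          At D: go left to L.
            L is a leaf — visit L.
          At D: no right child.
          Visit D.
        At R: no right child.
        Visit R.
      At B: no right child.
      Visit B.
    At W: no right child.
    Visit W.
  At F: no right child.
  Visit F.
At E: no right child.
Visit E.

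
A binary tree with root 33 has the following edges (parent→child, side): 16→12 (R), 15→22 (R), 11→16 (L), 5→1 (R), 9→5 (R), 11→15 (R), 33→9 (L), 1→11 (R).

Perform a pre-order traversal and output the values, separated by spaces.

Pre-order visits the node, then its left subtree, then its right subtree.
Visit 33.
At 33: go left to 9.
  Visit 9.
  At 9: no left child.
  At 9: go right to 5.
    Visit 5.
    At 5: no left child.
    At 5: go right to 1.
      Visit 1.
      At 1: no left child.
      At 1: go right to 11.
        Visit 11.
        At 11: go left to 16.
          Visit 16.
          At 16: no left child.
          At 16: go right to 12.
            12 is a leaf — visit 12.
        At 11: go right to 15.
          Visit 15.
          At 15: no left child.
          At 15: go right to 22.
            22 is a leaf — visit 22.
At 33: no right child.

33 9 5 1 11 16 12 15 22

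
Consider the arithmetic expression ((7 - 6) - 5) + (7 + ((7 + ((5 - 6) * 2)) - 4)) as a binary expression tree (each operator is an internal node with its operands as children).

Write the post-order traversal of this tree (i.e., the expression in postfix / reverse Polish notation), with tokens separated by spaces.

7 6 - 5 - 7 7 5 6 - 2 * + 4 - + +

Post-order on an expression tree gives postfix notation: for each operator, emit left operand, right operand, then the operator.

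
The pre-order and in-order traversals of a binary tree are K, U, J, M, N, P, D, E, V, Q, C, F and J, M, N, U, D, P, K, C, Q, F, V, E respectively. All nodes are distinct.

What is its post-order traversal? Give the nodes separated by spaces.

The first element of pre-order is the root; it splits in-order into left and right subtrees.
Root K: left subtree has 6 nodes {J, M, N, U, D, P}, right has 5 {C, Q, F, V, E}.
  Root U: left subtree has 3 nodes {J, M, N}, right has 2 {D, P}.
    Root J: left subtree has 0 nodes { }, right has 2 {M, N}.
      Root M: left subtree has 0 nodes { }, right has 1 {N}.
    Root P: left subtree has 1 node {D}, right has 0 { }.
  Root E: left subtree has 4 nodes {C, Q, F, V}, right has 0 { }.
    Root V: left subtree has 3 nodes {C, Q, F}, right has 0 { }.
      Root Q: left subtree has 1 node {C}, right has 1 {F}.

N M J D P U C F Q V E K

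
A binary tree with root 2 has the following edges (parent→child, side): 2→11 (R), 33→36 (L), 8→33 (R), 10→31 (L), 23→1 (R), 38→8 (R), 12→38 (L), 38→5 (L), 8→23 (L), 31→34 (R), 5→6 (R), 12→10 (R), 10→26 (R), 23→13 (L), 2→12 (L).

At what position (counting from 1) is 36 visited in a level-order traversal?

16

Level-order visits nodes level by level from the root, left to right within each level.
Level 0: 2
Level 1: 12, 11
Level 2: 38, 10
Level 3: 5, 8, 31, 26
Level 4: 6, 23, 33, 34
Level 5: 13, 1, 36
Full level-order sequence: 2, 12, 11, 38, 10, 5, 8, 31, 26, 6, 23, 33, 34, 13, 1, 36.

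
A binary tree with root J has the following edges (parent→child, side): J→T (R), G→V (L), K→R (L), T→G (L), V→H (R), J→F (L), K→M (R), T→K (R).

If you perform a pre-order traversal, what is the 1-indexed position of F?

2

Pre-order visits the node, then its left subtree, then its right subtree.
Visit J.
At J: go left to F.
  F is a leaf — visit F.
At J: go right to T.
  Visit T.
  At T: go left to G.
    Visit G.
    At G: go left to V.
      Visit V.
      At V: no left child.
      At V: go right to H.
        H is a leaf — visit H.
    At G: no right child.
  At T: go right to K.
    Visit K.
    At K: go left to R.
      R is a leaf — visit R.
    At K: go right to M.
      M is a leaf — visit M.
Full pre-order sequence: J, F, T, G, V, H, K, R, M.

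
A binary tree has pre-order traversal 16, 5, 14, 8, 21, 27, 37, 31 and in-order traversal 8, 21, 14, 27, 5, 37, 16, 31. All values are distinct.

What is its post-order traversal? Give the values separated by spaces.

The first element of pre-order is the root; it splits in-order into left and right subtrees.
Root 16: left subtree has 6 nodes {8, 21, 14, 27, 5, 37}, right has 1 {31}.
  Root 5: left subtree has 4 nodes {8, 21, 14, 27}, right has 1 {37}.
    Root 14: left subtree has 2 nodes {8, 21}, right has 1 {27}.
      Root 8: left subtree has 0 nodes { }, right has 1 {21}.

21 8 27 14 37 5 31 16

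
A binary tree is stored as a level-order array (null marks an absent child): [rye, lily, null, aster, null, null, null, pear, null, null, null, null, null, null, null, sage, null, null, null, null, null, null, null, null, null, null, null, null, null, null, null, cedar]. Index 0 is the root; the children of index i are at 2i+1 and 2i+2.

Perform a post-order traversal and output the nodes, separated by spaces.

cedar sage pear aster lily rye

Post-order visits the left subtree, then the right subtree, then the node.
At rye: go left to lily.
  At lily: go left to aster.
    At aster: go left to pear.
      At pear: go left to sage.
        At sage: go left to cedar.
          cedar is a leaf — visit cedar.
        At sage: no right child.
        Visit sage.
      At pear: no right child.
      Visit pear.
    At aster: no right child.
    Visit aster.
  At lily: no right child.
  Visit lily.
At rye: no right child.
Visit rye.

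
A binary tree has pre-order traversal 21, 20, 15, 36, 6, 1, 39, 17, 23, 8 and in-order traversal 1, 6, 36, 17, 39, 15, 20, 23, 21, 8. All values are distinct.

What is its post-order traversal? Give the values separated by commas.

1, 6, 17, 39, 36, 15, 23, 20, 8, 21

The first element of pre-order is the root; it splits in-order into left and right subtrees.
Root 21: left subtree has 8 nodes {1, 6, 36, 17, 39, 15, 20, 23}, right has 1 {8}.
  Root 20: left subtree has 6 nodes {1, 6, 36, 17, 39, 15}, right has 1 {23}.
    Root 15: left subtree has 5 nodes {1, 6, 36, 17, 39}, right has 0 { }.
      Root 36: left subtree has 2 nodes {1, 6}, right has 2 {17, 39}.
        Root 6: left subtree has 1 node {1}, right has 0 { }.
        Root 39: left subtree has 1 node {17}, right has 0 { }.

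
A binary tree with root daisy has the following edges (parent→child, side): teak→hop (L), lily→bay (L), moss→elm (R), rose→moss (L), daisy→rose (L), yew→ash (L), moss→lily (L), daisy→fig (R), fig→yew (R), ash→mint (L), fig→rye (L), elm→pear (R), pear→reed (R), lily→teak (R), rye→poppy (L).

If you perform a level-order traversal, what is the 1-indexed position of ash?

Level-order visits nodes level by level from the root, left to right within each level.
Level 0: daisy
Level 1: rose, fig
Level 2: moss, rye, yew
Level 3: lily, elm, poppy, ash
Level 4: bay, teak, pear, mint
Level 5: hop, reed
Full level-order sequence: daisy, rose, fig, moss, rye, yew, lily, elm, poppy, ash, bay, teak, pear, mint, hop, reed.

10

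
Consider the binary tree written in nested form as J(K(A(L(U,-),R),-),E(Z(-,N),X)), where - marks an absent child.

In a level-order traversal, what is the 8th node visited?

Level-order visits nodes level by level from the root, left to right within each level.
Level 0: J
Level 1: K, E
Level 2: A, Z, X
Level 3: L, R, N
Level 4: U
Full level-order sequence: J, K, E, A, Z, X, L, R, N, U.

R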